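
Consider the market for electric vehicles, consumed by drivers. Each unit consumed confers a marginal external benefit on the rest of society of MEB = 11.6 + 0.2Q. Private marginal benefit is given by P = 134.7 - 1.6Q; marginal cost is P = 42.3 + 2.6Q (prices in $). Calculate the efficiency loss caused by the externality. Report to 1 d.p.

DWL = $32.0

Market equilibrium (private): 42.3 + 2.6Q = 134.7 - 1.6Q → Q_m = 22.0000.
Social marginal benefit = demand + MEB = 146.3 - 1.4Q.
Set SMB = MC: 146.3 - 1.4Q = 42.3 + 2.6Q → Q* = 26.0000.
Between Q* and Q_m the wedge SMB − MC runs linearly from 0 to MEB(Q_m), so the loss is a triangle.
DWL = ½ × 4.0000 × 16.0000 = 32.0000.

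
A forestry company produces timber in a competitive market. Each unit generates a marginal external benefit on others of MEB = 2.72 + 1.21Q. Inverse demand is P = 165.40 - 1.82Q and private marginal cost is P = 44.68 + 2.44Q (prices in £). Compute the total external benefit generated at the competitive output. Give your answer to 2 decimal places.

£562.92

Market equilibrium (private): 44.68 + 2.44Q = 165.40 - 1.82Q → Q_m = 28.3380.
Total external benefit = ∫₀^{Q_m} (2.72 + 1.21Q) dQ = 2.72×28.3380 + ½×1.21×28.3380² = 562.9199.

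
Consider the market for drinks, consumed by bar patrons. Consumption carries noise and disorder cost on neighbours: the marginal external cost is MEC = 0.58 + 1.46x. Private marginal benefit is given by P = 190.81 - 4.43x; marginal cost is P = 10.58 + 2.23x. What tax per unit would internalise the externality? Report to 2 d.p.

tax = 32.88 per unit

Social marginal benefit = demand − MEC = 190.23 - 5.89x.
Set SMB = MC: 190.23 - 5.89x = 10.58 + 2.23x → x* = 22.1244.
The Pigouvian tax equals MEC at x*: 0.58 + 1.46×22.1244 = 32.8816.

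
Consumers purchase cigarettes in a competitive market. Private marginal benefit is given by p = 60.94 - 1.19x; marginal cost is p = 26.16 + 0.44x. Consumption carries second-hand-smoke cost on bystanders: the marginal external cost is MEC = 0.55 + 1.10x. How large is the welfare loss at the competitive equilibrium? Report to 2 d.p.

DWL = 105.68

Market equilibrium (private): 26.16 + 0.44x = 60.94 - 1.19x → x_m = 21.3374.
Social marginal benefit = demand − MEC = 60.39 - 2.29x.
Set SMB = MC: 60.39 - 2.29x = 26.16 + 0.44x → x* = 12.5385.
Between x* and x_m the wedge MC − SMB runs linearly from 0 to MEC(x_m), so the loss is a triangle.
DWL = ½ × 8.7989 × 24.0212 = 105.6801.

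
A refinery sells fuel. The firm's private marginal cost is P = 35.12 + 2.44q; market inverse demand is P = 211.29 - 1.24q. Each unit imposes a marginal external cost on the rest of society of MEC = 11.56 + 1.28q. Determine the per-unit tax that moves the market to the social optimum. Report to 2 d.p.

Social marginal cost = private MC + MEC = 46.68 + 3.72q.
Set SMC = demand: 46.68 + 3.72q = 211.29 - 1.24q → q* = 33.1875.
The Pigouvian tax equals MEC at q*: 11.56 + 1.28×33.1875 = 54.0400.

tax = 54.04 per unit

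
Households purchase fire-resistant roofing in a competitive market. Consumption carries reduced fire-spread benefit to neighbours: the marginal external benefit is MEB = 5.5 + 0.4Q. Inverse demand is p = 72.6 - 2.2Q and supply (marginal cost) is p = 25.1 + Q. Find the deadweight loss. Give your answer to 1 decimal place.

Market equilibrium (private): 25.1 + Q = 72.6 - 2.2Q → Q_m = 14.8438.
Social marginal benefit = demand + MEB = 78.1 - 1.8Q.
Set SMB = MC: 78.1 - 1.8Q = 25.1 + Q → Q* = 18.9286.
Height of the DWL triangle at Q_m is SMB(Q_m) − MC(Q_m) = MEB(Q_m) = 11.4375.
DWL = ½ × 4.0848 × 11.4375 = 23.3600.

DWL = 23.4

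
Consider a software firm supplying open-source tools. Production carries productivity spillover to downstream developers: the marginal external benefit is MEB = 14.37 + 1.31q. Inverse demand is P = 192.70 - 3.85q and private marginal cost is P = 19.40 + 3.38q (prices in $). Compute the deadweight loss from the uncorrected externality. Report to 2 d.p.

Market equilibrium (private): 19.40 + 3.38q = 192.70 - 3.85q → q_m = 23.9696.
Social marginal cost = private MC − MEB = 5.03 + 2.07q.
Set SMC = demand: 5.03 + 2.07q = 192.70 - 3.85q → q* = 31.7010.
The welfare-loss triangle has base |q_m − q*| and height MEB(q_m) (the vertical gap between SMC and demand is zero at q* and MEB at q_m).
DWL = ½ × 7.7314 × 45.7701 = 176.9335.

DWL = $176.93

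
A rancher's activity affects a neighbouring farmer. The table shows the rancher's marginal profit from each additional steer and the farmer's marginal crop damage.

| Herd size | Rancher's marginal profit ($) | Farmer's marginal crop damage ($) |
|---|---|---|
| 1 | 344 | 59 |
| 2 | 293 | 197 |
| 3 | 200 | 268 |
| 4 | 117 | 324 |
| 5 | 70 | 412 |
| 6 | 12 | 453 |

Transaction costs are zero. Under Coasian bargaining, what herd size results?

Bargaining reaches the level where marginal profit last exceeds marginal crop damage.
That holds through level 2 (293 ≥ 197) but not at 3 (200 < 268).

2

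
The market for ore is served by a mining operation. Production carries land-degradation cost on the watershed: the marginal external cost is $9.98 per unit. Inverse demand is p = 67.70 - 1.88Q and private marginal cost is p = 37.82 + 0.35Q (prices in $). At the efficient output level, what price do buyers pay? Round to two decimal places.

Social marginal cost = private MC + MEC = 47.80 + 0.35Q.
Set SMC = demand: 47.80 + 0.35Q = 67.70 - 1.88Q → Q* = 8.9238.
Consumer price on the demand curve at Q*: 67.70 − 1.88×8.9238 = 50.9233.

P = $50.92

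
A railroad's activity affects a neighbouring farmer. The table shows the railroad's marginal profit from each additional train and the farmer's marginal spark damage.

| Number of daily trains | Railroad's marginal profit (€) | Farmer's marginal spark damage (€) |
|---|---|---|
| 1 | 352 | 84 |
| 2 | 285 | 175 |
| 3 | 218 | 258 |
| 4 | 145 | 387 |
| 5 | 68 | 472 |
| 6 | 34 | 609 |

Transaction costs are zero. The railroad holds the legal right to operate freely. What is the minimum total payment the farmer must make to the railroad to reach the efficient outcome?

€465

Left alone the railroad would choose level 6 (marginal profit stays positive).
Efficient level: k* = 2 (marginal profit ≥ marginal spark damage through 2).
The farmer must at least cover the railroad's forgone profit from cutting 6→2: 218 + 145 + 68 + 34 = 465.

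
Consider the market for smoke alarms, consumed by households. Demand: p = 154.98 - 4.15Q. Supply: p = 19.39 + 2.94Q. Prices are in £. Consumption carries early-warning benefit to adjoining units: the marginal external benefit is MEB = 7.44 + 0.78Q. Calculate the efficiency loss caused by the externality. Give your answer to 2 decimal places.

DWL = £39.61

Market equilibrium (private): 19.39 + 2.94Q = 154.98 - 4.15Q → Q_m = 19.1241.
Social marginal benefit = demand + MEB = 162.42 - 3.37Q.
Set SMB = MC: 162.42 - 3.37Q = 19.39 + 2.94Q → Q* = 22.6672.
The welfare-loss triangle has base |Q_m − Q*| and height MEB(Q_m) (the vertical gap between SMB and MC is zero at Q* and MEB at Q_m).
DWL = ½ × 3.5431 × 22.3568 = 39.6062.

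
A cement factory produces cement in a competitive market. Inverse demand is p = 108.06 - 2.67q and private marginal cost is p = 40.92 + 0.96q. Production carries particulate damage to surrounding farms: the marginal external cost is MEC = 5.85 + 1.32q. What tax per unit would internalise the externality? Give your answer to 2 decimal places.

Social marginal cost = private MC + MEC = 46.77 + 2.28q.
Set SMC = demand: 46.77 + 2.28q = 108.06 - 2.67q → q* = 12.3818.
The Pigouvian tax equals MEC at q*: 5.85 + 1.32×12.3818 = 22.1940.

tax = 22.19 per unit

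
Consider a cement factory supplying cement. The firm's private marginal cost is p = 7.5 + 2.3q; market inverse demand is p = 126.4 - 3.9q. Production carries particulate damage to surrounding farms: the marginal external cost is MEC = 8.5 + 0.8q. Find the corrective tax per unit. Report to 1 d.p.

tax = 21.1 per unit

Social marginal cost = private MC + MEC = 16.0 + 3.1q.
Set SMC = demand: 16.0 + 3.1q = 126.4 - 3.9q → q* = 15.7714.
The Pigouvian tax equals MEC at q*: 8.5 + 0.8×15.7714 = 21.1171.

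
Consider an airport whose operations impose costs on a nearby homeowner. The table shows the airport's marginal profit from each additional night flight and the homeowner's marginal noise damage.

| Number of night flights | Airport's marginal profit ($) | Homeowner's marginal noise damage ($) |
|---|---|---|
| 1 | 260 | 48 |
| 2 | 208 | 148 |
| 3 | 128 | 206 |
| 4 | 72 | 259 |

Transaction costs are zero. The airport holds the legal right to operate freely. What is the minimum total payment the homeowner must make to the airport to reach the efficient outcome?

Left alone the airport would choose level 4 (marginal profit stays positive).
Efficient level: k* = 2 (marginal profit ≥ marginal noise damage through 2).
The homeowner must at least cover the airport's forgone profit from cutting 4→2: 128 + 72 = 200.

$200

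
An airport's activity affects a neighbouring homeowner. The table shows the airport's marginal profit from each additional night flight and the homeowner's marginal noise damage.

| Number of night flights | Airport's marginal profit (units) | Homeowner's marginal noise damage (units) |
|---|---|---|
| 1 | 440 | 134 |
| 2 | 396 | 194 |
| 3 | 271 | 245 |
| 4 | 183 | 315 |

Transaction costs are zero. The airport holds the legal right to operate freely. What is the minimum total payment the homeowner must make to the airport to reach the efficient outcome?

183

Left alone the airport would choose level 4 (marginal profit stays positive).
Efficient level: k* = 3 (marginal profit ≥ marginal noise damage through 3).
The homeowner must at least cover the airport's forgone profit from cutting 4→3: 183 = 183.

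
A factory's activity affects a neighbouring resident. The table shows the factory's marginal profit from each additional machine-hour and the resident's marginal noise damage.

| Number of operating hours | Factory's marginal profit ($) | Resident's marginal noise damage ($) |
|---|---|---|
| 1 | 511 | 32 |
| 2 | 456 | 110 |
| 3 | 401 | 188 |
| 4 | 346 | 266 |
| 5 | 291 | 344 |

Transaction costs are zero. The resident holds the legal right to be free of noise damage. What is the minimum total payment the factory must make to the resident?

Efficient level: marginal profit ≥ marginal noise damage through level 4, so k* = 4.
With the resident holding the right, the factory must at least compensate total damage at k*: 32 + 110 + 188 + 266 = 596.

$596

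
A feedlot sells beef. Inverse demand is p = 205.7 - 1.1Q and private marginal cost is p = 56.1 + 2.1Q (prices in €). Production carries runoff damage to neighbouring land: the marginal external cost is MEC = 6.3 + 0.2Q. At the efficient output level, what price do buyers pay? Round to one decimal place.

Social marginal cost = private MC + MEC = 62.4 + 2.3Q.
Set SMC = demand: 62.4 + 2.3Q = 205.7 - 1.1Q → Q* = 42.1471.
Consumer price on the demand curve at Q*: 205.7 − 1.1×42.1471 = 159.3382.

P = €159.3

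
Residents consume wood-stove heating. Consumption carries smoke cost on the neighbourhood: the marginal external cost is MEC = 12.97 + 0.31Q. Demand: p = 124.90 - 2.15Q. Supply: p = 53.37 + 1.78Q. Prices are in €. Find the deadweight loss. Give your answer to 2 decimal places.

Market equilibrium (private): 53.37 + 1.78Q = 124.90 - 2.15Q → Q_m = 18.2010.
Social marginal benefit = demand − MEC = 111.93 - 2.46Q.
Set SMB = MC: 111.93 - 2.46Q = 53.37 + 1.78Q → Q* = 13.8113.
Height of the DWL triangle at Q_m is MC(Q_m) − SMB(Q_m) = MEC(Q_m) = 18.6123.
DWL = ½ × 4.3897 × 18.6123 = 40.8512.

DWL = €40.85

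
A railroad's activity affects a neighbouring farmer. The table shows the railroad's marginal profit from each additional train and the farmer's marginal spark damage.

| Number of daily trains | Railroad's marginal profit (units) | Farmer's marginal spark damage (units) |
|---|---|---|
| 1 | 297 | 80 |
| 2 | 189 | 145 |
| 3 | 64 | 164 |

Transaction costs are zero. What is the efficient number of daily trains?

Bargaining reaches the level where marginal profit last exceeds marginal spark damage.
That holds through level 2 (189 ≥ 145) but not at 3 (64 < 164).

2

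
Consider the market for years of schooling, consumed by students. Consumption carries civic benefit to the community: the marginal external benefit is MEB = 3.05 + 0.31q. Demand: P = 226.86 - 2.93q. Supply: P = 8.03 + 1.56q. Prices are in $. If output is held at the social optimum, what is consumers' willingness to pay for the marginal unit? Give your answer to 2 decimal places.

Social marginal benefit = demand + MEB = 229.91 - 2.62q.
Set SMB = MC: 229.91 - 2.62q = 8.03 + 1.56q → q* = 53.0813.
Consumer price on the demand curve at q*: 226.86 − 2.93×53.0813 = 71.3318.

P = $71.33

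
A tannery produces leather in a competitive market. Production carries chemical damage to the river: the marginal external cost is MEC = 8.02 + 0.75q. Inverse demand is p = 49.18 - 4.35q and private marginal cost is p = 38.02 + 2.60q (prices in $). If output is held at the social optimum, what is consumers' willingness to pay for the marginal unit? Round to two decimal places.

P = $47.41

Social marginal cost = private MC + MEC = 46.04 + 3.35q.
Set SMC = demand: 46.04 + 3.35q = 49.18 - 4.35q → q* = 0.4078.
Consumer price on the demand curve at q*: 49.18 − 4.35×0.4078 = 47.4061.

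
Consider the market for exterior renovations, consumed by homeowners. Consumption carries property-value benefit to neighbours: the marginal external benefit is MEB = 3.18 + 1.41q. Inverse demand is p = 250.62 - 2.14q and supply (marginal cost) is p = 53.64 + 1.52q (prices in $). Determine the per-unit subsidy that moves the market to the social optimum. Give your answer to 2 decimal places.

subsidy = $128.61 per unit

Social marginal benefit = demand + MEB = 253.80 - 0.73q.
Set SMB = MC: 253.80 - 0.73q = 53.64 + 1.52q → q* = 88.9600.
The Pigouvian subsidy equals MEB at q*: 3.18 + 1.41×88.9600 = 128.6136.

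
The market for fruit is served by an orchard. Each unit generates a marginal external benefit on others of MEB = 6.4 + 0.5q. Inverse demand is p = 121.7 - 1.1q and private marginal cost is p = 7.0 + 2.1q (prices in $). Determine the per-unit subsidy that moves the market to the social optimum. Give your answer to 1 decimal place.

Social marginal cost = private MC − MEB = 0.6 + 1.6q.
Set SMC = demand: 0.6 + 1.6q = 121.7 - 1.1q → q* = 44.8519.
The Pigouvian subsidy equals MEB at q*: 6.4 + 0.5×44.8519 = 28.8260.

subsidy = $28.8 per unit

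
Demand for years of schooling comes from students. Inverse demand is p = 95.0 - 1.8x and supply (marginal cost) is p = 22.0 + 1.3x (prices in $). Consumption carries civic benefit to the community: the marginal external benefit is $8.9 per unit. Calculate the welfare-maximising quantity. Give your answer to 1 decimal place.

x* = 26.4

Social marginal benefit = demand + MEB = 103.9 - 1.8x.
Set SMB = MC: 103.9 - 1.8x = 22.0 + 1.3x → x* = 26.4194.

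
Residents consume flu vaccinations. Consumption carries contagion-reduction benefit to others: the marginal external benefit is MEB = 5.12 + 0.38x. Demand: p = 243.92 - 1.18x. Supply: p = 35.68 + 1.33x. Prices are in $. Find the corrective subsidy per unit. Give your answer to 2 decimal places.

Social marginal benefit = demand + MEB = 249.04 - 0.80x.
Set SMB = MC: 249.04 - 0.80x = 35.68 + 1.33x → x* = 100.1690.
The Pigouvian subsidy equals MEB at x*: 5.12 + 0.38×100.1690 = 43.1842.

subsidy = $43.18 per unit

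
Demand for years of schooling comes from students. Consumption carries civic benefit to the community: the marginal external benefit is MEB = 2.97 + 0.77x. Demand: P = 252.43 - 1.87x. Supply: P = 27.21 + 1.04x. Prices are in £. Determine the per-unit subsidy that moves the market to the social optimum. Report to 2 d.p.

subsidy = £85.08 per unit

Social marginal benefit = demand + MEB = 255.40 - 1.10x.
Set SMB = MC: 255.40 - 1.10x = 27.21 + 1.04x → x* = 106.6308.
The Pigouvian subsidy equals MEB at x*: 2.97 + 0.77×106.6308 = 85.0757.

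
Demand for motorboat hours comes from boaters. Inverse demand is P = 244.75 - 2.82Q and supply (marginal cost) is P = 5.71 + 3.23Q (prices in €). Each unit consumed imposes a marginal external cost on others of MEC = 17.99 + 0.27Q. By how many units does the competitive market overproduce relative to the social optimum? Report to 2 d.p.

4.53 units

Market equilibrium (private): 5.71 + 3.23Q = 244.75 - 2.82Q → Q_m = 39.5107.
Social marginal benefit = demand − MEC = 226.76 - 3.09Q.
Set SMB = MC: 226.76 - 3.09Q = 5.71 + 3.23Q → Q* = 34.9763.
Gap = |39.5107 − 34.9763| = 4.5344.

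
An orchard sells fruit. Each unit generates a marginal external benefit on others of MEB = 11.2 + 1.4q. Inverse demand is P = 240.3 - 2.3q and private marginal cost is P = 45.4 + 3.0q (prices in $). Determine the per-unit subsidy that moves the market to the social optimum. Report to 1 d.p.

Social marginal cost = private MC − MEB = 34.2 + 1.6q.
Set SMC = demand: 34.2 + 1.6q = 240.3 - 2.3q → q* = 52.8462.
The Pigouvian subsidy equals MEB at q*: 11.2 + 1.4×52.8462 = 85.1847.

subsidy = $85.2 per unit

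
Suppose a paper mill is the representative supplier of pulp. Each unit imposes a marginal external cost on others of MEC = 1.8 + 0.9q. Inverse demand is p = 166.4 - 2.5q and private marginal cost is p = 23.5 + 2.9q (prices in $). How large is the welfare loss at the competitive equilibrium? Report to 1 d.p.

DWL = $52.1

Market equilibrium (private): 23.5 + 2.9q = 166.4 - 2.5q → q_m = 26.4630.
Social marginal cost = private MC + MEC = 25.3 + 3.8q.
Set SMC = demand: 25.3 + 3.8q = 166.4 - 2.5q → q* = 22.3968.
Height of the DWL triangle at q_m is SMC(q_m) − demand(q_m) = MEC(q_m) = 25.6167.
DWL = ½ × 4.0662 × 25.6167 = 52.0813.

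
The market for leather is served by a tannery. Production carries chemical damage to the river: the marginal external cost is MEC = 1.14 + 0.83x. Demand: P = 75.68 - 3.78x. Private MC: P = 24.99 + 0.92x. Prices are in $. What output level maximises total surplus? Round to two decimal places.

x* = 8.96

Social marginal cost = private MC + MEC = 26.13 + 1.75x.
Set SMC = demand: 26.13 + 1.75x = 75.68 - 3.78x → x* = 8.9602.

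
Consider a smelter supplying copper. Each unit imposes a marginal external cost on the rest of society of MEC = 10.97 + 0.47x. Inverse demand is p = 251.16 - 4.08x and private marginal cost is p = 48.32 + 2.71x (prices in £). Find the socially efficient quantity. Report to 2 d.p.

x* = 26.43

Social marginal cost = private MC + MEC = 59.29 + 3.18x.
Set SMC = demand: 59.29 + 3.18x = 251.16 - 4.08x → x* = 26.4284.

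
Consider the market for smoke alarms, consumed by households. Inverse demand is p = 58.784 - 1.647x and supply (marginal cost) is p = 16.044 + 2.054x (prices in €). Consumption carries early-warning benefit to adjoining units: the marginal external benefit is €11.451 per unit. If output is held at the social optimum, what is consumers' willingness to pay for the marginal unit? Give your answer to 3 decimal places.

Social marginal benefit = demand + MEB = 70.235 - 1.647x.
Set SMB = MC: 70.235 - 1.647x = 16.044 + 2.054x → x* = 14.6423.
Consumer price on the demand curve at x*: 58.784 − 1.647×14.6423 = 34.6681.

P = €34.668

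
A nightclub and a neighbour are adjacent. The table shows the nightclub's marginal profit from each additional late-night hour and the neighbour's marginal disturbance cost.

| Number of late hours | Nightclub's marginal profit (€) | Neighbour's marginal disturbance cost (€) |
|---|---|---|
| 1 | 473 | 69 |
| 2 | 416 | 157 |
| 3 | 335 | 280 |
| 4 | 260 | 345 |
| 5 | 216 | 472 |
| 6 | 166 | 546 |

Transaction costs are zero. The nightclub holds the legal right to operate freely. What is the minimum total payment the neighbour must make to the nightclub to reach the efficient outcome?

Left alone the nightclub would choose level 6 (marginal profit stays positive).
Efficient level: k* = 3 (marginal profit ≥ marginal disturbance cost through 3).
The neighbour must at least cover the nightclub's forgone profit from cutting 6→3: 260 + 216 + 166 = 642.

€642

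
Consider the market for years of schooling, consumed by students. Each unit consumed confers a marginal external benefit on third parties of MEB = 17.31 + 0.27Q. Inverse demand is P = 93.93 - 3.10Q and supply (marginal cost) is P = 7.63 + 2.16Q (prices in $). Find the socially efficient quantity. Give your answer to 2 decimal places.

Social marginal benefit = demand + MEB = 111.24 - 2.83Q.
Set SMB = MC: 111.24 - 2.83Q = 7.63 + 2.16Q → Q* = 20.7635.

Q* = 20.76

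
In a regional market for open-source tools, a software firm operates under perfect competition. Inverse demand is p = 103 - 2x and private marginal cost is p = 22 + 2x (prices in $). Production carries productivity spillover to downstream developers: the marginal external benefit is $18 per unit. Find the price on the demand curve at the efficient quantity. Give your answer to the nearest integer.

P = $54

Social marginal cost = private MC − MEB = 4 + 2x.
Set SMC = demand: 4 + 2x = 103 - 2x → x* = 24.7500.
Consumer price on the demand curve at x*: 103 − 2×24.7500 = 53.5000.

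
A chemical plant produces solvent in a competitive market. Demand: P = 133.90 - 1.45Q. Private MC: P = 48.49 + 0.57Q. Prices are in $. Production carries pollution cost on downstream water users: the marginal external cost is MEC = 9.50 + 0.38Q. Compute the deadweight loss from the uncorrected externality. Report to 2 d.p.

DWL = $136.18

Market equilibrium (private): 48.49 + 0.57Q = 133.90 - 1.45Q → Q_m = 42.2822.
Social marginal cost = private MC + MEC = 57.99 + 0.95Q.
Set SMC = demand: 57.99 + 0.95Q = 133.90 - 1.45Q → Q* = 31.6292.
The loss is the area between SMC and demand from Q* to Q_m; with linear curves that's a triangle of height MEC(Q_m).
DWL = ½ × 10.6530 × 25.5672 = 136.1837.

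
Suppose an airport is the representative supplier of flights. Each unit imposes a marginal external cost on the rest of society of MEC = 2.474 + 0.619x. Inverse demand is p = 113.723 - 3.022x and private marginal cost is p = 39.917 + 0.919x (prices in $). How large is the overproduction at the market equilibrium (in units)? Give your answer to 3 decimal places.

Market equilibrium (private): 39.917 + 0.919x = 113.723 - 3.022x → x_m = 18.7277.
Social marginal cost = private MC + MEC = 42.391 + 1.538x.
Set SMC = demand: 42.391 + 1.538x = 113.723 - 3.022x → x* = 15.6430.
Gap = |18.7277 − 15.6430| = 3.0847.

3.085 units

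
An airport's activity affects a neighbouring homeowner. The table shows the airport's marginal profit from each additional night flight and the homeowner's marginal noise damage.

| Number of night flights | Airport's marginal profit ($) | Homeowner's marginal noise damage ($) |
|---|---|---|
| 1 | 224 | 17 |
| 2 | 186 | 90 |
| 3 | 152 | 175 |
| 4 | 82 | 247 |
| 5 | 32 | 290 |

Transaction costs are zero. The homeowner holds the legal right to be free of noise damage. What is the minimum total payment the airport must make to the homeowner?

$107

Efficient level: marginal profit ≥ marginal noise damage through level 2, so k* = 2.
With the homeowner holding the right, the airport must at least compensate total damage at k*: 17 + 90 = 107.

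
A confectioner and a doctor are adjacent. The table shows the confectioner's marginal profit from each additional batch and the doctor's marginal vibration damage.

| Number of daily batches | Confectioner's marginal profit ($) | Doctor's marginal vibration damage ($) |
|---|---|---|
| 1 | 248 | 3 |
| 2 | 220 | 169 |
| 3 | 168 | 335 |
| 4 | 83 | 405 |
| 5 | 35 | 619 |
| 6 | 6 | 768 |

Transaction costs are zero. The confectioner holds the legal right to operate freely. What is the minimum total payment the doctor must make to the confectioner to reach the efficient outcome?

$292

Left alone the confectioner would choose level 6 (marginal profit stays positive).
Efficient level: k* = 2 (marginal profit ≥ marginal vibration damage through 2).
The doctor must at least cover the confectioner's forgone profit from cutting 6→2: 168 + 83 + 35 + 6 = 292.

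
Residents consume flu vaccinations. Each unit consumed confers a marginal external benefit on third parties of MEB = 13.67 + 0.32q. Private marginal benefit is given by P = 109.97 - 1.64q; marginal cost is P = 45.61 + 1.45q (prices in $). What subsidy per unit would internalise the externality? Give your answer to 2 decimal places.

subsidy = $22.68 per unit

Social marginal benefit = demand + MEB = 123.64 - 1.32q.
Set SMB = MC: 123.64 - 1.32q = 45.61 + 1.45q → q* = 28.1697.
The Pigouvian subsidy equals MEB at q*: 13.67 + 0.32×28.1697 = 22.6843.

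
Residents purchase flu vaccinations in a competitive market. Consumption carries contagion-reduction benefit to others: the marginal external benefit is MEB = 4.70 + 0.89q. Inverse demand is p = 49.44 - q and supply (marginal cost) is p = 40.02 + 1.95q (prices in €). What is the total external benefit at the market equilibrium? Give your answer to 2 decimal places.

Market equilibrium (private): 40.02 + 1.95q = 49.44 - q → q_m = 3.1932.
Total external benefit = ∫₀^{q_m} (4.70 + 0.89q) dq = 4.70×3.1932 + ½×0.89×3.1932² = 19.5455.

€19.55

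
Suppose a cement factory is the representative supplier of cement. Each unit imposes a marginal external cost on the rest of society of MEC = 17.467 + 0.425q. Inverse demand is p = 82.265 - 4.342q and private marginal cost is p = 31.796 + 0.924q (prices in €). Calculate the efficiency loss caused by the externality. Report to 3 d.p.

DWL = €40.764

Market equilibrium (private): 31.796 + 0.924q = 82.265 - 4.342q → q_m = 9.5839.
Social marginal cost = private MC + MEC = 49.263 + 1.349q.
Set SMC = demand: 49.263 + 1.349q = 82.265 - 4.342q → q* = 5.7990.
Height of the DWL triangle at q_m is SMC(q_m) − demand(q_m) = MEC(q_m) = 21.5402.
DWL = ½ × 3.7849 × 21.5402 = 40.7638.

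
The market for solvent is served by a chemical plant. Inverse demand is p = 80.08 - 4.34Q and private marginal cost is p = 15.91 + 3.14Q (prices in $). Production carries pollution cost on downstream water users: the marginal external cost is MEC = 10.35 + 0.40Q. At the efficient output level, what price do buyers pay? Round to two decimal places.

Social marginal cost = private MC + MEC = 26.26 + 3.54Q.
Set SMC = demand: 26.26 + 3.54Q = 80.08 - 4.34Q → Q* = 6.8299.
Consumer price on the demand curve at Q*: 80.08 − 4.34×6.8299 = 50.4382.

P = $50.44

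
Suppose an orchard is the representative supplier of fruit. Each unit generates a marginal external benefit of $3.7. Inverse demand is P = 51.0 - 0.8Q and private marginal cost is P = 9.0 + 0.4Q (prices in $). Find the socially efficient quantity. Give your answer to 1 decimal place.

Q* = 38.1

Social marginal cost = private MC − MEB = 5.3 + 0.4Q.
Set SMC = demand: 5.3 + 0.4Q = 51.0 - 0.8Q → Q* = 38.0833.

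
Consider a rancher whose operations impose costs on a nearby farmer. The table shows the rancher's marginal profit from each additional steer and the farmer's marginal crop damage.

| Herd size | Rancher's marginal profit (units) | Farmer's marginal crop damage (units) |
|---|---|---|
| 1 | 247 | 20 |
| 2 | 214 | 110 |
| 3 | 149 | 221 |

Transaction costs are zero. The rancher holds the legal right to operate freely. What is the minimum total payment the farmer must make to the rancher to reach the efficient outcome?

Left alone the rancher would choose level 3 (marginal profit stays positive).
Efficient level: k* = 2 (marginal profit ≥ marginal crop damage through 2).
The farmer must at least cover the rancher's forgone profit from cutting 3→2: 149 = 149.

149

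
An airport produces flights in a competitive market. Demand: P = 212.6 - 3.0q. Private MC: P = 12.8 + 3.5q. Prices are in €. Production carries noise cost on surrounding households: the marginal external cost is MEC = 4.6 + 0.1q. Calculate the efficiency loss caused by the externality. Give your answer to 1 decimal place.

DWL = €4.5

Market equilibrium (private): 12.8 + 3.5q = 212.6 - 3.0q → q_m = 30.7385.
Social marginal cost = private MC + MEC = 17.4 + 3.6q.
Set SMC = demand: 17.4 + 3.6q = 212.6 - 3.0q → q* = 29.5758.
The welfare-loss triangle has base |q_m − q*| and height MEC(q_m) (the vertical gap between SMC and demand is zero at q* and MEC at q_m).
DWL = ½ × 1.1627 × 7.6738 = 4.4612.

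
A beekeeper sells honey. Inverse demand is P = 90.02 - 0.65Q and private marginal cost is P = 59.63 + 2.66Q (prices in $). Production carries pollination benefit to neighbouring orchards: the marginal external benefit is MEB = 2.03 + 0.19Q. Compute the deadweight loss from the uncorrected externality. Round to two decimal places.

DWL = $2.28

Market equilibrium (private): 59.63 + 2.66Q = 90.02 - 0.65Q → Q_m = 9.1813.
Social marginal cost = private MC − MEB = 57.60 + 2.47Q.
Set SMC = demand: 57.60 + 2.47Q = 90.02 - 0.65Q → Q* = 10.3910.
Between Q* and Q_m the wedge demand − SMC runs linearly from 0 to MEB(Q_m), so the loss is a triangle.
DWL = ½ × 1.2097 × 3.7744 = 2.2829.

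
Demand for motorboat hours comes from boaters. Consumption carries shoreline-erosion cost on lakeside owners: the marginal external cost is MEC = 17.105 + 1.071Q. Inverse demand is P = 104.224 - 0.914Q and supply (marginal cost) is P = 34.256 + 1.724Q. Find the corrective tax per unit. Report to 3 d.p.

tax = 32.370 per unit

Social marginal benefit = demand − MEC = 87.119 - 1.985Q.
Set SMB = MC: 87.119 - 1.985Q = 34.256 + 1.724Q → Q* = 14.2526.
The Pigouvian tax equals MEC at Q*: 17.105 + 1.071×14.2526 = 32.3695.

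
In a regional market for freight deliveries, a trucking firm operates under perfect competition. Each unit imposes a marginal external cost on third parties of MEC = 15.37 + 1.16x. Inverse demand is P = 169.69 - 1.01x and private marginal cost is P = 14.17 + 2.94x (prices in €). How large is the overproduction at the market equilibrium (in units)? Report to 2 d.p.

Market equilibrium (private): 14.17 + 2.94x = 169.69 - 1.01x → x_m = 39.3722.
Social marginal cost = private MC + MEC = 29.54 + 4.10x.
Set SMC = demand: 29.54 + 4.10x = 169.69 - 1.01x → x* = 27.4266.
Gap = |39.3722 − 27.4266| = 11.9456.

11.95 units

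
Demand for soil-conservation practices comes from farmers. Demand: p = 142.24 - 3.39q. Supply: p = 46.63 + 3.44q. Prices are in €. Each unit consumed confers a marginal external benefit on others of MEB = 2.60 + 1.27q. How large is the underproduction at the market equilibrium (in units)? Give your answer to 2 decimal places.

Market equilibrium (private): 46.63 + 3.44q = 142.24 - 3.39q → q_m = 13.9985.
Social marginal benefit = demand + MEB = 144.84 - 2.12q.
Set SMB = MC: 144.84 - 2.12q = 46.63 + 3.44q → q* = 17.6637.
Gap = |13.9985 − 17.6637| = 3.6652.

3.67 units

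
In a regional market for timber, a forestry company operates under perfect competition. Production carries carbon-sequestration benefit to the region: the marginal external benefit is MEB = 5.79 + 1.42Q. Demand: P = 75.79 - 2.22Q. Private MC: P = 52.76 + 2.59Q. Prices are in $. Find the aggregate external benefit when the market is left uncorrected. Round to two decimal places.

Market equilibrium (private): 52.76 + 2.59Q = 75.79 - 2.22Q → Q_m = 4.7879.
Total external benefit = ∫₀^{Q_m} (5.79 + 1.42Q) dQ = 5.79×4.7879 + ½×1.42×4.7879² = 43.9980.

$44.00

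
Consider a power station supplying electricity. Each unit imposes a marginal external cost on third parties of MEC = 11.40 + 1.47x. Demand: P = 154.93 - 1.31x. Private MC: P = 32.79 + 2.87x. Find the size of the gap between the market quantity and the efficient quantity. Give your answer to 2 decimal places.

Market equilibrium (private): 32.79 + 2.87x = 154.93 - 1.31x → x_m = 29.2201.
Social marginal cost = private MC + MEC = 44.19 + 4.34x.
Set SMC = demand: 44.19 + 4.34x = 154.93 - 1.31x → x* = 19.6000.
Gap = |29.2201 − 19.6000| = 9.6201.

9.62 units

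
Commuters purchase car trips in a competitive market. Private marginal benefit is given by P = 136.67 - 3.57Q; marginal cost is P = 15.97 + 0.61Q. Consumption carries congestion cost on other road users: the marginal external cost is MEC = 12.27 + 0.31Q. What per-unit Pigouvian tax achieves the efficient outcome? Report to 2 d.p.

tax = 19.76 per unit

Social marginal benefit = demand − MEC = 124.40 - 3.88Q.
Set SMB = MC: 124.40 - 3.88Q = 15.97 + 0.61Q → Q* = 24.1492.
The Pigouvian tax equals MEC at Q*: 12.27 + 0.31×24.1492 = 19.7563.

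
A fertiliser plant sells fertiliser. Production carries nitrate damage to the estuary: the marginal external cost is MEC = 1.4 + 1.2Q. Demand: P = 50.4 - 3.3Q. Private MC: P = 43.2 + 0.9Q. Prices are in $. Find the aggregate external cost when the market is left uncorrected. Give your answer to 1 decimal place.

$4.2

Market equilibrium (private): 43.2 + 0.9Q = 50.4 - 3.3Q → Q_m = 1.7143.
Total external cost = ∫₀^{Q_m} (1.4 + 1.2Q) dQ = 1.4×1.7143 + ½×1.2×1.7143² = 4.1633.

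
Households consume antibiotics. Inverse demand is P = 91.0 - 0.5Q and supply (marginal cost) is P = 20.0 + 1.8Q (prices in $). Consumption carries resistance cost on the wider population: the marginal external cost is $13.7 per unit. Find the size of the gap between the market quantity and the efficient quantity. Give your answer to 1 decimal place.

Market equilibrium (private): 20.0 + 1.8Q = 91.0 - 0.5Q → Q_m = 30.8696.
Social marginal benefit = demand − MEC = 77.3 - 0.5Q.
Set SMB = MC: 77.3 - 0.5Q = 20.0 + 1.8Q → Q* = 24.9130.
Gap = |30.8696 − 24.9130| = 5.9566.

6.0 units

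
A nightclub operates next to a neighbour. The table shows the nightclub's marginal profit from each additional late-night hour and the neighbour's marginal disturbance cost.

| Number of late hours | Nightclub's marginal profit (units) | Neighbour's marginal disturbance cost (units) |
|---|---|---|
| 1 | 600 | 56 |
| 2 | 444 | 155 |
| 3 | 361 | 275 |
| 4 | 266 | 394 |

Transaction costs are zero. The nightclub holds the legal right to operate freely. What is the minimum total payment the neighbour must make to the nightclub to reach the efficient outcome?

Left alone the nightclub would choose level 4 (marginal profit stays positive).
Efficient level: k* = 3 (marginal profit ≥ marginal disturbance cost through 3).
The neighbour must at least cover the nightclub's forgone profit from cutting 4→3: 266 = 266.

266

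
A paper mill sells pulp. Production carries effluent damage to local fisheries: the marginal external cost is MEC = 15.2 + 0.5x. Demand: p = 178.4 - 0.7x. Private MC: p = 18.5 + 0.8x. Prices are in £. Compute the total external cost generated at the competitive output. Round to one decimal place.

Market equilibrium (private): 18.5 + 0.8x = 178.4 - 0.7x → x_m = 106.6000.
Total external cost = ∫₀^{x_m} (15.2 + 0.5x) dx = 15.2×106.6000 + ½×0.5×106.6000² = 4461.2100.

£4461.2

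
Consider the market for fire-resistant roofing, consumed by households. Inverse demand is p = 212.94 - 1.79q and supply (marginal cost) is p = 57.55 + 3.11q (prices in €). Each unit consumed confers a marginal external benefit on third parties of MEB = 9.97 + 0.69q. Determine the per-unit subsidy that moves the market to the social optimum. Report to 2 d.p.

Social marginal benefit = demand + MEB = 222.91 - 1.10q.
Set SMB = MC: 222.91 - 1.10q = 57.55 + 3.11q → q* = 39.2779.
The Pigouvian subsidy equals MEB at q*: 9.97 + 0.69×39.2779 = 37.0718.

subsidy = €37.07 per unit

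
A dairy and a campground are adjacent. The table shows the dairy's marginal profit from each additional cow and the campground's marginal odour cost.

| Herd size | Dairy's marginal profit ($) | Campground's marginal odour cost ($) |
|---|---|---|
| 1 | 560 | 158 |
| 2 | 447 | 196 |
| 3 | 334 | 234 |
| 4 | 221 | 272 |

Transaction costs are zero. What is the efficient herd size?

3

Bargaining reaches the level where marginal profit last exceeds marginal odour cost.
That holds through level 3 (334 ≥ 234) but not at 4 (221 < 272).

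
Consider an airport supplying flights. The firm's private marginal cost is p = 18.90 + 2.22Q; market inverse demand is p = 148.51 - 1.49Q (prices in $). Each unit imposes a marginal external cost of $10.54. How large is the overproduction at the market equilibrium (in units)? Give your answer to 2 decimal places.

2.84 units

Market equilibrium (private): 18.90 + 2.22Q = 148.51 - 1.49Q → Q_m = 34.9353.
Social marginal cost = private MC + MEC = 29.44 + 2.22Q.
Set SMC = demand: 29.44 + 2.22Q = 148.51 - 1.49Q → Q* = 32.0943.
Gap = |34.9353 − 32.0943| = 2.8410.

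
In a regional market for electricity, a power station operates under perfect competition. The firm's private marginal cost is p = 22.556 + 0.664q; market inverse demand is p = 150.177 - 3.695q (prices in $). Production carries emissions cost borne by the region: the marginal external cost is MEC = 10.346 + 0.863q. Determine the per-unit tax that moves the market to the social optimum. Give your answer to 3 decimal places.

tax = $29.727 per unit

Social marginal cost = private MC + MEC = 32.902 + 1.527q.
Set SMC = demand: 32.902 + 1.527q = 150.177 - 3.695q → q* = 22.4579.
The Pigouvian tax equals MEC at q*: 10.346 + 0.863×22.4579 = 29.7272.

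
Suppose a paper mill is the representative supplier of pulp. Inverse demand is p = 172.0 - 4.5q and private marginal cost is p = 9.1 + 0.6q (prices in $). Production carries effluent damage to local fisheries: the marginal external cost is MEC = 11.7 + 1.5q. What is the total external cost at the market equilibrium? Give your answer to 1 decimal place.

Market equilibrium (private): 9.1 + 0.6q = 172.0 - 4.5q → q_m = 31.9412.
Total external cost = ∫₀^{q_m} (11.7 + 1.5q) dq = 11.7×31.9412 + ½×1.5×31.9412² = 1138.8922.

$1138.9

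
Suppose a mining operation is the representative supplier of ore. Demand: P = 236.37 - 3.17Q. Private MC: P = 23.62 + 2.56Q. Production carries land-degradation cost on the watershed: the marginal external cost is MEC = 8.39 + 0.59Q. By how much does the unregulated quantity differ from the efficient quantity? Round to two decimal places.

4.79 units

Market equilibrium (private): 23.62 + 2.56Q = 236.37 - 3.17Q → Q_m = 37.1291.
Social marginal cost = private MC + MEC = 32.01 + 3.15Q.
Set SMC = demand: 32.01 + 3.15Q = 236.37 - 3.17Q → Q* = 32.3354.
Gap = |37.1291 − 32.3354| = 4.7937.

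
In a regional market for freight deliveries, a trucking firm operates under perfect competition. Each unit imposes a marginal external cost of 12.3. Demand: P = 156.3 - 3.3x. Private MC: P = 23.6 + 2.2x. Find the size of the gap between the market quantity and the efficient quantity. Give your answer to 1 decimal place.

2.2 units

Market equilibrium (private): 23.6 + 2.2x = 156.3 - 3.3x → x_m = 24.1273.
Social marginal cost = private MC + MEC = 35.9 + 2.2x.
Set SMC = demand: 35.9 + 2.2x = 156.3 - 3.3x → x* = 21.8909.
Gap = |24.1273 − 21.8909| = 2.2364.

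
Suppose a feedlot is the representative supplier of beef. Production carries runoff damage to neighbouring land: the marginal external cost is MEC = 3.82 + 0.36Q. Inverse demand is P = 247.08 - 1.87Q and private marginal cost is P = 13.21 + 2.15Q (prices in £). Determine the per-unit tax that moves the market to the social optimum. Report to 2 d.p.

Social marginal cost = private MC + MEC = 17.03 + 2.51Q.
Set SMC = demand: 17.03 + 2.51Q = 247.08 - 1.87Q → Q* = 52.5228.
The Pigouvian tax equals MEC at Q*: 3.82 + 0.36×52.5228 = 22.7282.

tax = £22.73 per unit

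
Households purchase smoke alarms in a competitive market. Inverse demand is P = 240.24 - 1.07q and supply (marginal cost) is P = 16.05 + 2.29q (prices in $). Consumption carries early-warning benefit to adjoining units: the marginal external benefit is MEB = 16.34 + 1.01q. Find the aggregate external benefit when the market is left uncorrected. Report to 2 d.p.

Market equilibrium (private): 16.05 + 2.29q = 240.24 - 1.07q → q_m = 66.7232.
Total external benefit = ∫₀^{q_m} (16.34 + 1.01q) dq = 16.34×66.7232 + ½×1.01×66.7232² = 3338.5097.

$3338.51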